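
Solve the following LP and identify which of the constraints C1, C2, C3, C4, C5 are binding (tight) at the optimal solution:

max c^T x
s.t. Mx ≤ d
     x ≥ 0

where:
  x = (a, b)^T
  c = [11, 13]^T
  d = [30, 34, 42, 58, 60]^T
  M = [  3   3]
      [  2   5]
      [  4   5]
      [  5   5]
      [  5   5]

At a = 8, b = 2, compute slack b - a·x for each constraint:
  C1: 30 − 30 = 0  (binding)
  C2: 34 − 26 = 8  (slack)
  C3: 42 − 42 = 0  (binding)
  C4: 58 − 50 = 8  (slack)
  C5: 60 − 50 = 10  (slack)

Optimal: a = 8, b = 2
Binding: C1, C3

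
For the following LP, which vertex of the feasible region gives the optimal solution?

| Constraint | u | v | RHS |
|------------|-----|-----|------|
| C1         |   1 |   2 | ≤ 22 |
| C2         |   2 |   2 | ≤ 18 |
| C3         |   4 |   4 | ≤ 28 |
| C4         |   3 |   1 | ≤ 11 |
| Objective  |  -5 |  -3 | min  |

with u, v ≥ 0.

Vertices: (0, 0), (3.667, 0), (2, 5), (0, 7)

Evaluate the objective at each vertex of the feasible region:
  z(0, 0) = 0
  z(3.667, 0) = -18.33
  z(2, 5) = -25  ←
  z(0, 7) = -21
The minimum is at u = 2, v = 5.

(2, 5)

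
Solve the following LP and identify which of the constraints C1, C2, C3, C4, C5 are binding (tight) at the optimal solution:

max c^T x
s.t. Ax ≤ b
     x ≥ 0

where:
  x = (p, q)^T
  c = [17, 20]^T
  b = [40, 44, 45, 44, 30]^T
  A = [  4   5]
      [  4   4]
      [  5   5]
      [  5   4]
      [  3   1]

At p = 5, q = 4, compute slack b - a·x for each constraint:
  C1: 40 − 40 = 0  (binding)
  C2: 44 − 36 = 8  (slack)
  C3: 45 − 45 = 0  (binding)
  C4: 44 − 41 = 3  (slack)
  C5: 30 − 19 = 11  (slack)

Optimal: p = 5, q = 4
Binding: C1, C3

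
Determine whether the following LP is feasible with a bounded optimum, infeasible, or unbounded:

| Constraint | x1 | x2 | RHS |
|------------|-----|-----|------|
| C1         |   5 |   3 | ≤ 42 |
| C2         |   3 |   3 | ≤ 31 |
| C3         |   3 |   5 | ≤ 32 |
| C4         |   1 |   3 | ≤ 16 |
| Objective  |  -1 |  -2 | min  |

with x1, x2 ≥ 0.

Feasible with a bounded optimal solution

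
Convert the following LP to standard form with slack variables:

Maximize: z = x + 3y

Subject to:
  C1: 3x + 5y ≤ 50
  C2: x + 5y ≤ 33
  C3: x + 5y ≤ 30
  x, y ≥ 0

max z = x + 3y

s.t.
  3x + 5y + s1 = 50
  x + 5y + s2 = 33
  x + 5y + s3 = 30
  x, y, s1, s2, s3 ≥ 0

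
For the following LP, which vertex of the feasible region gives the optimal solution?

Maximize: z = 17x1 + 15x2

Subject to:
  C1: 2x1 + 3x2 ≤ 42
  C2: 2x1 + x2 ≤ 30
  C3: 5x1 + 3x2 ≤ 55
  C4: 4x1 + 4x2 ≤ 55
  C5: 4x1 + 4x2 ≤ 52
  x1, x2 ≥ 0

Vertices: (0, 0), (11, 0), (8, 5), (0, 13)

Evaluate the objective at each vertex of the feasible region:
  z(0, 0) = 0
  z(11, 0) = 187
  z(8, 5) = 211  ←
  z(0, 13) = 195
The maximum is at x1 = 8, x2 = 5.

(8, 5)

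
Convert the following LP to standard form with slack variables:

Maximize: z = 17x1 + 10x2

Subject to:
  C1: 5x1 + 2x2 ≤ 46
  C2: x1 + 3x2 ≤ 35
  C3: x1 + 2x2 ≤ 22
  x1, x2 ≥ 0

max z = 17x1 + 10x2

s.t.
  5x1 + 2x2 + s1 = 46
  x1 + 3x2 + s2 = 35
  x1 + 2x2 + s3 = 22
  x1, x2, s1, s2, s3 ≥ 0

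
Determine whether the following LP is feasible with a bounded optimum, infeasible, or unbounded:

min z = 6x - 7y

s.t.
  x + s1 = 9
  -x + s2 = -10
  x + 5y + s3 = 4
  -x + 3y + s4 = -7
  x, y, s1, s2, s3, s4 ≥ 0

Infeasible (no feasible solution exists)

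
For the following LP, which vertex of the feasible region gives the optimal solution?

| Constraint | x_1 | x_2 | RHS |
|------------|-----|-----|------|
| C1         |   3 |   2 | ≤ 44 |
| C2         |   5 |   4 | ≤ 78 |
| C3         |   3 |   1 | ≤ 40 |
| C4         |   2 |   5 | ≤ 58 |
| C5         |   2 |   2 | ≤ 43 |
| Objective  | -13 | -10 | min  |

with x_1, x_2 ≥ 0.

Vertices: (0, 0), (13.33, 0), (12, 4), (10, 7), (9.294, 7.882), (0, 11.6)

Evaluate the objective at each vertex of the feasible region:
  z(0, 0) = 0
  z(13.33, 0) = -173.3
  z(12, 4) = -196
  z(10, 7) = -200  ←
  z(9.294, 7.882) = -199.6
  z(0, 11.6) = -116
The minimum is at x_1 = 10, x_2 = 7.

(10, 7)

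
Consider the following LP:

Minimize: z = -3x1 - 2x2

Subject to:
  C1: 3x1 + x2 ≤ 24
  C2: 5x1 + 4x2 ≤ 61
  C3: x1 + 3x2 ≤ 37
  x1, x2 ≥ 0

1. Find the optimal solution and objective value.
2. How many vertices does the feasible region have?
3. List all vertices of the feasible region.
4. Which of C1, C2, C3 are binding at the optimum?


1. x1 = 5, x2 = 9, z = -33
2. 5
3. (0, 0), (8, 0), (5, 9), (3.182, 11.27), (0, 12.33)
4. C1, C2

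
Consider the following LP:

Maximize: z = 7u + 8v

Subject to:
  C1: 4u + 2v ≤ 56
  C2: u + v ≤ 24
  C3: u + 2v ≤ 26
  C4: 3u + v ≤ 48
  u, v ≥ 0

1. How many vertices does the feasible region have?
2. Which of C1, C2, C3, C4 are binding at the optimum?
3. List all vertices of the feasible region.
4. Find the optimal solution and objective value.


1. 4
2. C1, C3
3. (0, 0), (14, 0), (10, 8), (0, 13)
4. u = 10, v = 8, z = 134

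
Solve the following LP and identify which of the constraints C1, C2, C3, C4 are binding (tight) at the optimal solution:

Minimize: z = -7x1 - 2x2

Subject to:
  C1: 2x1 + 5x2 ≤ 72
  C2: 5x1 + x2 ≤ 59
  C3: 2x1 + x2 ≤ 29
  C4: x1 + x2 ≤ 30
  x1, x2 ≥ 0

At x1 = 10, x2 = 9, compute slack b - a·x for each constraint:
  C1: 72 − 65 = 7  (slack)
  C2: 59 − 59 = 0  (binding)
  C3: 29 − 29 = 0  (binding)
  C4: 30 − 19 = 11  (slack)

Optimal: x1 = 10, x2 = 9
Binding: C2, C3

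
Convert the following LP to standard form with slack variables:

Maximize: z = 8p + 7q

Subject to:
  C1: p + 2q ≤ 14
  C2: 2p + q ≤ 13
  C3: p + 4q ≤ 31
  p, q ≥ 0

max z = 8p + 7q

s.t.
  p + 2q + s1 = 14
  2p + q + s2 = 13
  p + 4q + s3 = 31
  p, q, s1, s2, s3 ≥ 0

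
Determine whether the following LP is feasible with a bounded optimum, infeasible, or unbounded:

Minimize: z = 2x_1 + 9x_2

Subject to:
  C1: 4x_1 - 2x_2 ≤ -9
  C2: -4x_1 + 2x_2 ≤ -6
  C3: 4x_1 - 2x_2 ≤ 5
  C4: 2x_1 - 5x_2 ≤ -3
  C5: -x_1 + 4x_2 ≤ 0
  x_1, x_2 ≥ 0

Infeasible (no feasible solution exists)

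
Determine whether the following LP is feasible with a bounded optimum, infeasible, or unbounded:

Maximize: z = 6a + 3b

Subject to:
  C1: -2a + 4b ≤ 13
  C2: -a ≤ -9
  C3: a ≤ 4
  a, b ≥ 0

Infeasible (no feasible solution exists)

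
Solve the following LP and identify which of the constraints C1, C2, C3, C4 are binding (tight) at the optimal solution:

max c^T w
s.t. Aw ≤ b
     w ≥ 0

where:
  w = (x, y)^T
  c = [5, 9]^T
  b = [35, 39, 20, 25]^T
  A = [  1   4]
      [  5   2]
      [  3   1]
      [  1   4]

At x = 5, y = 5, compute slack b - a·x for each constraint:
  C1: 35 − 25 = 10  (slack)
  C2: 39 − 35 = 4  (slack)
  C3: 20 − 20 = 0  (binding)
  C4: 25 − 25 = 0  (binding)

Optimal: x = 5, y = 5
Binding: C3, C4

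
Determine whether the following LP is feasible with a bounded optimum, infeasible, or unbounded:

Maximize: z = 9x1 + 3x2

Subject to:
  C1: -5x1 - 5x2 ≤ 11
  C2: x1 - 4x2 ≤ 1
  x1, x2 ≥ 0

Unbounded (objective can increase without bound)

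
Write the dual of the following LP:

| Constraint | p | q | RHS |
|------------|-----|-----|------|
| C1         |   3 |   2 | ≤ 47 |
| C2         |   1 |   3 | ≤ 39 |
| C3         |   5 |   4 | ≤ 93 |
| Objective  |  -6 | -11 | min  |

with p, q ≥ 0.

Primal min cᵀx s.t. Ax ≤ b, x ≥ 0  →  Dual max −bᵀy s.t. Aᵀy ≥ −c, y ≥ 0.

Maximize: z = -47y1 - 39y2 - 93y3

Subject to:
  3y1 + y2 + 5y3 ≥ 6
  2y1 + 3y2 + 4y3 ≥ 11
  y1, y2, y3 ≥ 0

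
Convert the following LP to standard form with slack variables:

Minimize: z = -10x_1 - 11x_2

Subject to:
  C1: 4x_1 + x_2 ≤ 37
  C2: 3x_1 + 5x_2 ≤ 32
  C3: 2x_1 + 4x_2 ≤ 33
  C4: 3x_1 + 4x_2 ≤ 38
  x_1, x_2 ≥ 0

min z = -10x_1 - 11x_2

s.t.
  4x_1 + x_2 + s1 = 37
  3x_1 + 5x_2 + s2 = 32
  2x_1 + 4x_2 + s3 = 33
  3x_1 + 4x_2 + s4 = 38
  x_1, x_2, s1, s2, s3, s4 ≥ 0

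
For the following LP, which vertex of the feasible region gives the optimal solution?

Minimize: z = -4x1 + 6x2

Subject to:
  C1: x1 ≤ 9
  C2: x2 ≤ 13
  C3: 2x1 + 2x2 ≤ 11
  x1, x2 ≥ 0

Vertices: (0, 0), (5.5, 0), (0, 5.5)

Evaluate the objective at each vertex of the feasible region:
  z(0, 0) = 0
  z(5.5, 0) = -22  ←
  z(0, 5.5) = 33
The minimum is at x1 = 5.5, x2 = 0.

(5.5, 0)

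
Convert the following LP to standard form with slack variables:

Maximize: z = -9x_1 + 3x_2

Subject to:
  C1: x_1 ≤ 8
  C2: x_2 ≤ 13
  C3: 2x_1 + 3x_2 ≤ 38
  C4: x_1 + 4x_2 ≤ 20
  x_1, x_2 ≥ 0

max z = -9x_1 + 3x_2

s.t.
  x_1 + s1 = 8
  x_2 + s2 = 13
  2x_1 + 3x_2 + s3 = 38
  x_1 + 4x_2 + s4 = 20
  x_1, x_2, s1, s2, s3, s4 ≥ 0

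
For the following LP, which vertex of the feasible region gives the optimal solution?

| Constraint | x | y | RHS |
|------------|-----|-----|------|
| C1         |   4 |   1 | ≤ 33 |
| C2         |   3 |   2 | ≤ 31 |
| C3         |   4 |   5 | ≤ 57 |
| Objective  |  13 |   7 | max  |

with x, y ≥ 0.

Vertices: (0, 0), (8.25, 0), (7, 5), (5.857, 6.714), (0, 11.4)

Evaluate the objective at each vertex of the feasible region:
  z(0, 0) = 0
  z(8.25, 0) = 107.2
  z(7, 5) = 126  ←
  z(5.857, 6.714) = 123.1
  z(0, 11.4) = 79.8
The maximum is at x = 7, y = 5.

(7, 5)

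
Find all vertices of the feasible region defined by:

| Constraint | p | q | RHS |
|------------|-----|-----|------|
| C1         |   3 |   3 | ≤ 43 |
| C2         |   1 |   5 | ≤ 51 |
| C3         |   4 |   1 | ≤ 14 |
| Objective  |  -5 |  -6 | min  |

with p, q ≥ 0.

(0, 0), (3.5, 0), (1, 10), (0, 10.2)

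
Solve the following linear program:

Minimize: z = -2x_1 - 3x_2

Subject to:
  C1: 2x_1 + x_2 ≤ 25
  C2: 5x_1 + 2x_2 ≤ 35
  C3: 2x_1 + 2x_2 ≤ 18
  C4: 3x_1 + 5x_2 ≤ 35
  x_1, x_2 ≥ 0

Evaluate the objective at each vertex of the feasible region:
  z(0, 0) = 0
  z(7, 0) = -14
  z(5.667, 3.333) = -21.33
  z(5, 4) = -22  ←
  z(0, 7) = -21
The minimum is at x_1 = 5, x_2 = 4.

x_1 = 5, x_2 = 4, z = -22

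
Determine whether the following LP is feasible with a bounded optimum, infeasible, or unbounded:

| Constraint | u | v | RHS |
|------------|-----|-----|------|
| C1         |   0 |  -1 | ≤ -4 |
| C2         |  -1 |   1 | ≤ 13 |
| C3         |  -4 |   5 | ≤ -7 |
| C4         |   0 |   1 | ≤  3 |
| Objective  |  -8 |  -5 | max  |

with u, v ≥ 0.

Infeasible (no feasible solution exists)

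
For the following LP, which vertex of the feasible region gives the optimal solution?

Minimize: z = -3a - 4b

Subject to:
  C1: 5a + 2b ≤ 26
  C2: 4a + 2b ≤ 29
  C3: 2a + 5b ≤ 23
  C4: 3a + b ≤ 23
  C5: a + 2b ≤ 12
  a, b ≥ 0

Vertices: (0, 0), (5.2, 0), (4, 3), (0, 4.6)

Evaluate the objective at each vertex of the feasible region:
  z(0, 0) = 0
  z(5.2, 0) = -15.6
  z(4, 3) = -24  ←
  z(0, 4.6) = -18.4
The minimum is at a = 4, b = 3.

(4, 3)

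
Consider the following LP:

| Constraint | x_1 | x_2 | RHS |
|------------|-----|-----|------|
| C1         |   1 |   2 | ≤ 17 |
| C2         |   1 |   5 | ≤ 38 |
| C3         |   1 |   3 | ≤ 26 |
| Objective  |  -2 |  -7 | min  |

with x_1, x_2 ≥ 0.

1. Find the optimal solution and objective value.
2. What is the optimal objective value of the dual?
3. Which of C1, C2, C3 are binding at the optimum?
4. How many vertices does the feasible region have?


1. x_1 = 3, x_2 = 7, z = -55
2. -55
3. C1, C2
4. 4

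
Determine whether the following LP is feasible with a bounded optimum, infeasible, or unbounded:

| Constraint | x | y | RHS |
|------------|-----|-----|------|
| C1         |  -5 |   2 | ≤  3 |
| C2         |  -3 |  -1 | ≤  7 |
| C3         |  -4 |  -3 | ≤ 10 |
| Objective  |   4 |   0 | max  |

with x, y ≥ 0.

Unbounded (objective can increase without bound)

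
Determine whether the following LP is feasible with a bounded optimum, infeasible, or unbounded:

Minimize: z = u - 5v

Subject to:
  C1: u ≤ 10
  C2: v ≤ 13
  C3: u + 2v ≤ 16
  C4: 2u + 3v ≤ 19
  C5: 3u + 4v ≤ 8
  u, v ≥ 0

Feasible with a bounded optimal solution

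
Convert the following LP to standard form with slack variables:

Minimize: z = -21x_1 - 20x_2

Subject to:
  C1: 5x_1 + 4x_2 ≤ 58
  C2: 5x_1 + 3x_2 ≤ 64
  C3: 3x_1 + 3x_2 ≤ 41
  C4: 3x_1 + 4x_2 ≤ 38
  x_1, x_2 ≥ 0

min z = -21x_1 - 20x_2

s.t.
  5x_1 + 4x_2 + s1 = 58
  5x_1 + 3x_2 + s2 = 64
  3x_1 + 3x_2 + s3 = 41
  3x_1 + 4x_2 + s4 = 38
  x_1, x_2, s1, s2, s3, s4 ≥ 0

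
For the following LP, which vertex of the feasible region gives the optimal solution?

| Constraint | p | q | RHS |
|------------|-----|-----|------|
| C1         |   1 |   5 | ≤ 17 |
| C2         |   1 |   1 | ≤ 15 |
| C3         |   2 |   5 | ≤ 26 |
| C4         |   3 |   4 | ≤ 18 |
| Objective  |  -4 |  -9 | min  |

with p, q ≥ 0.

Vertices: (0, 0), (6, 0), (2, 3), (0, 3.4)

Evaluate the objective at each vertex of the feasible region:
  z(0, 0) = 0
  z(6, 0) = -24
  z(2, 3) = -35  ←
  z(0, 3.4) = -30.6
The minimum is at p = 2, q = 3.

(2, 3)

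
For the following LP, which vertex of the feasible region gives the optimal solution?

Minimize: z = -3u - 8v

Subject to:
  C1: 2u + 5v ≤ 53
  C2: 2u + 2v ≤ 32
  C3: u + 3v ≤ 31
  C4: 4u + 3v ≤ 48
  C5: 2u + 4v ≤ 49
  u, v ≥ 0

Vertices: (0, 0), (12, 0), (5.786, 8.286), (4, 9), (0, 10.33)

Evaluate the objective at each vertex of the feasible region:
  z(0, 0) = 0
  z(12, 0) = -36
  z(5.786, 8.286) = -83.64
  z(4, 9) = -84  ←
  z(0, 10.33) = -82.67
The minimum is at u = 4, v = 9.

(4, 9)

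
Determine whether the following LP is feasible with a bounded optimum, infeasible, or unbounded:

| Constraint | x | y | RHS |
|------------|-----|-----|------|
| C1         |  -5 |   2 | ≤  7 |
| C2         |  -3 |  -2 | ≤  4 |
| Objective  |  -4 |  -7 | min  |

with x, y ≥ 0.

Unbounded (objective can decrease without bound)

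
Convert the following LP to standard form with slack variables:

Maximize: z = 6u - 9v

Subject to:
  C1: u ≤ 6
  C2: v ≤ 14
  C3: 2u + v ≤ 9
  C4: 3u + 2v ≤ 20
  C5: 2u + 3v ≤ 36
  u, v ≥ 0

max z = 6u - 9v

s.t.
  u + s1 = 6
  v + s2 = 14
  2u + v + s3 = 9
  3u + 2v + s4 = 20
  2u + 3v + s5 = 36
  u, v, s1, s2, s3, s4, s5 ≥ 0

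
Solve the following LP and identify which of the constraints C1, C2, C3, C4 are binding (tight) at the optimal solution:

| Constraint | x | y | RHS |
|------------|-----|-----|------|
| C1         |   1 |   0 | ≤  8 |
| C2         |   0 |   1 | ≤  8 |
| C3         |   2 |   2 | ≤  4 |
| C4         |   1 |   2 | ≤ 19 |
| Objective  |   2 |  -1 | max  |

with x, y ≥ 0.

At x = 2, y = 0, compute slack b - a·x for each constraint:
  C1: 8 − 2 = 6  (slack)
  C2: 8 − 0 = 8  (slack)
  C3: 4 − 4 = 0  (binding)
  C4: 19 − 2 = 17  (slack)

Optimal: x = 2, y = 0
Binding: C3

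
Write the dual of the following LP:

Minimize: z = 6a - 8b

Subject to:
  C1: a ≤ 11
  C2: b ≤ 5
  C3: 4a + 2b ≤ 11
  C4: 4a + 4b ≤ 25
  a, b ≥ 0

Primal min cᵀx s.t. Ax ≤ b, x ≥ 0  →  Dual max −bᵀy s.t. Aᵀy ≥ −c, y ≥ 0.

Maximize: z = -11y1 - 5y2 - 11y3 - 25y4

Subject to:
  y1 + 4y3 + 4y4 ≥ -6
  y2 + 2y3 + 4y4 ≥ 8
  y1, y2, y3, y4 ≥ 0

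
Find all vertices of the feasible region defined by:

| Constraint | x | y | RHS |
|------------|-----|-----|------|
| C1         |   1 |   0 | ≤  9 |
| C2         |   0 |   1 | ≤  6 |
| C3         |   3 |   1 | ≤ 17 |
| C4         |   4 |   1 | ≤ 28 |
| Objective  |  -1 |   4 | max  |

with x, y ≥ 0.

(0, 0), (5.667, 0), (3.667, 6), (0, 6)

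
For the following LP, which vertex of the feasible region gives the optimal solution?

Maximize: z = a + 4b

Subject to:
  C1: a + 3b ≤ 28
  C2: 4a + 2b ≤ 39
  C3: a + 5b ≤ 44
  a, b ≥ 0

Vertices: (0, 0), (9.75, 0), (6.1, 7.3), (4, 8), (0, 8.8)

Evaluate the objective at each vertex of the feasible region:
  z(0, 0) = 0
  z(9.75, 0) = 9.75
  z(6.1, 7.3) = 35.3
  z(4, 8) = 36  ←
  z(0, 8.8) = 35.2
The maximum is at a = 4, b = 8.

(4, 8)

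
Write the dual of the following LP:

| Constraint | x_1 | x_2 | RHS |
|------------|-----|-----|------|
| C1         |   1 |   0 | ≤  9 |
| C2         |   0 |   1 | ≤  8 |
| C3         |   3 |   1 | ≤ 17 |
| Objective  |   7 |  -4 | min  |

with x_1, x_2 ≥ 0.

Primal min cᵀx s.t. Ax ≤ b, x ≥ 0  →  Dual max −bᵀy s.t. Aᵀy ≥ −c, y ≥ 0.

Maximize: z = -9y1 - 8y2 - 17y3

Subject to:
  y1 + 3y3 ≥ -7
  y2 + y3 ≥ 4
  y1, y2, y3 ≥ 0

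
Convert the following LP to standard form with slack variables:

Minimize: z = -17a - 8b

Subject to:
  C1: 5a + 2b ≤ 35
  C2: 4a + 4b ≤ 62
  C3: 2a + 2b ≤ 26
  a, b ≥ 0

min z = -17a - 8b

s.t.
  5a + 2b + s1 = 35
  4a + 4b + s2 = 62
  2a + 2b + s3 = 26
  a, b, s1, s2, s3 ≥ 0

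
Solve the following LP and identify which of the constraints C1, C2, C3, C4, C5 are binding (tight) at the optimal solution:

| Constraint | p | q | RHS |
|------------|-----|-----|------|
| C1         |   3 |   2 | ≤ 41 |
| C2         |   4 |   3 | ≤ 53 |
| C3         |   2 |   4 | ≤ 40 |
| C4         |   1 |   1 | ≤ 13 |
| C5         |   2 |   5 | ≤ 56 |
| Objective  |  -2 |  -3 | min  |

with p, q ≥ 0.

At p = 6, q = 7, compute slack b - a·x for each constraint:
  C1: 41 − 32 = 9  (slack)
  C2: 53 − 45 = 8  (slack)
  C3: 40 − 40 = 0  (binding)
  C4: 13 − 13 = 0  (binding)
  C5: 56 − 47 = 9  (slack)

Optimal: p = 6, q = 7
Binding: C3, C4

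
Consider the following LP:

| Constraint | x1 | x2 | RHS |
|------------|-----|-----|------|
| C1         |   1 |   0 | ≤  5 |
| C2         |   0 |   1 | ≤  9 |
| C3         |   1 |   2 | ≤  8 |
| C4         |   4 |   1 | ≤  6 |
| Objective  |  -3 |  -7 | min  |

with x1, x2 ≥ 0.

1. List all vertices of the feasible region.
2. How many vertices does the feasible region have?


1. (0, 0), (1.5, 0), (0.5714, 3.714), (0, 4)
2. 4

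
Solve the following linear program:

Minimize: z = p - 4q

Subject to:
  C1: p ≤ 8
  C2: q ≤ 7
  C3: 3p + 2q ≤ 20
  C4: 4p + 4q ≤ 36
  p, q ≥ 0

Evaluate the objective at each vertex of the feasible region:
  z(0, 0) = 0
  z(6.667, 0) = 6.667
  z(2, 7) = -26
  z(0, 7) = -28  ←
The minimum is at p = 0, q = 7.

p = 0, q = 7, z = -28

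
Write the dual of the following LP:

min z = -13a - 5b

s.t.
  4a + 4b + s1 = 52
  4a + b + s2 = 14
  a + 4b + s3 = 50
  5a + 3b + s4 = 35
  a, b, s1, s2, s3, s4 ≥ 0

Primal min cᵀx s.t. Ax ≤ b, x ≥ 0  →  Dual max −bᵀy s.t. Aᵀy ≥ −c, y ≥ 0.

Maximize: z = -52y1 - 14y2 - 50y3 - 35y4

Subject to:
  4y1 + 4y2 + y3 + 5y4 ≥ 13
  4y1 + y2 + 4y3 + 3y4 ≥ 5
  y1, y2, y3, y4 ≥ 0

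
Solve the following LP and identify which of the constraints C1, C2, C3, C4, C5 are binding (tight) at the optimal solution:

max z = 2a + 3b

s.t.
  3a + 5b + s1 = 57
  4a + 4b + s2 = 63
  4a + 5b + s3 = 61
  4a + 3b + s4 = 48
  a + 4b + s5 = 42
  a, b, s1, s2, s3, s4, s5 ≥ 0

At a = 4, b = 9, compute slack b - a·x for each constraint:
  C1: 57 − 57 = 0  (binding)
  C2: 63 − 52 = 11  (slack)
  C3: 61 − 61 = 0  (binding)
  C4: 48 − 43 = 5  (slack)
  C5: 42 − 40 = 2  (slack)

Optimal: a = 4, b = 9
Binding: C1, C3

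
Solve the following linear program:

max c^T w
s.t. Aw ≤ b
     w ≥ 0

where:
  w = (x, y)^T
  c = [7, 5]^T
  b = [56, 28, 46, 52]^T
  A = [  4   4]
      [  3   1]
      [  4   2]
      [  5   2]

Evaluate the objective at each vertex of the feasible region:
  z(0, 0) = 0
  z(9.333, 0) = 65.33
  z(7, 7) = 84  ←
  z(0, 14) = 70
The maximum is at x = 7, y = 7.

x = 7, y = 7, z = 84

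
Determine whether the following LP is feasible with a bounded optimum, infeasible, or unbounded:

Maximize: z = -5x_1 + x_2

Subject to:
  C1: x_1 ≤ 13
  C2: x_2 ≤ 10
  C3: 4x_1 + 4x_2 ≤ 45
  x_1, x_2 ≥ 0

Feasible with a bounded optimal solution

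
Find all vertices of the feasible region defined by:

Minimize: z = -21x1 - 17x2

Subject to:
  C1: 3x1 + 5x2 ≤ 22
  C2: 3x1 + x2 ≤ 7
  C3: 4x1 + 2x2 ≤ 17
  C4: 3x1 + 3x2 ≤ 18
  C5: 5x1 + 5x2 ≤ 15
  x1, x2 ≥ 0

(0, 0), (2.333, 0), (2, 1), (0, 3)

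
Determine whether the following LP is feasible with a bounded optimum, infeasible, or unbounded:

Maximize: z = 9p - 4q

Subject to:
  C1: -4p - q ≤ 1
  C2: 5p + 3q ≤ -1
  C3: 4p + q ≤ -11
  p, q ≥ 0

Infeasible (no feasible solution exists)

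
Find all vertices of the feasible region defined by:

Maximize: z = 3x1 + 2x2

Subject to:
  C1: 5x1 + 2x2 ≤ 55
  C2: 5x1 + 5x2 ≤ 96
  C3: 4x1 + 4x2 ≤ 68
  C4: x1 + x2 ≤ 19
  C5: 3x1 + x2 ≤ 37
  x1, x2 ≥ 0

(0, 0), (11, 0), (7, 10), (0, 17)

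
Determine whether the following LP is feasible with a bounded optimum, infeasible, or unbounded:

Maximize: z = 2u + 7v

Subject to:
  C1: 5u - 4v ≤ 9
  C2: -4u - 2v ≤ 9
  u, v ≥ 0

Unbounded (objective can increase without bound)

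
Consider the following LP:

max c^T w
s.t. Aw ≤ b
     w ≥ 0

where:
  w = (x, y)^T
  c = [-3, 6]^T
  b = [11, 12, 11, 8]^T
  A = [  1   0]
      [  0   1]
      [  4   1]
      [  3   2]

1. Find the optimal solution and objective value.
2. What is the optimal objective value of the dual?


1. x = 0, y = 4, z = 24
2. 24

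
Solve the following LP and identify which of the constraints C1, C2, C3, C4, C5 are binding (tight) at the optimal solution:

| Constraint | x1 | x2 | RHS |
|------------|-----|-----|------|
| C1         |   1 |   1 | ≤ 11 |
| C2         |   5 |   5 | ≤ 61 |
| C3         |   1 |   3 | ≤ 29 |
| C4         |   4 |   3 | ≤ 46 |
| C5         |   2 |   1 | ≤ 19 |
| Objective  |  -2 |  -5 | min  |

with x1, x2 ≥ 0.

At x1 = 2, x2 = 9, compute slack b - a·x for each constraint:
  C1: 11 − 11 = 0  (binding)
  C2: 61 − 55 = 6  (slack)
  C3: 29 − 29 = 0  (binding)
  C4: 46 − 35 = 11  (slack)
  C5: 19 − 13 = 6  (slack)

Optimal: x1 = 2, x2 = 9
Binding: C1, C3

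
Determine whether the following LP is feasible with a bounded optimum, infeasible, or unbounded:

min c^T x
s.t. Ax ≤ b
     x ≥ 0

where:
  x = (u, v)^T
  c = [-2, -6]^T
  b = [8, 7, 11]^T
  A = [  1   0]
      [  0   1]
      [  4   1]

Feasible with a bounded optimal solution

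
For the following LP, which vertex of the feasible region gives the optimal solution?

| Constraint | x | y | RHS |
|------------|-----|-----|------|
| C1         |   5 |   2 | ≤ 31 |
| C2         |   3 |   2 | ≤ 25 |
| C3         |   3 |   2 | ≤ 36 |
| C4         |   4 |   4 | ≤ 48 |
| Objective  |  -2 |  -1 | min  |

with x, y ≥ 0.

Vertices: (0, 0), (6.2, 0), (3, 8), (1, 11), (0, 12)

Evaluate the objective at each vertex of the feasible region:
  z(0, 0) = 0
  z(6.2, 0) = -12.4
  z(3, 8) = -14  ←
  z(1, 11) = -13
  z(0, 12) = -12
The minimum is at x = 3, y = 8.

(3, 8)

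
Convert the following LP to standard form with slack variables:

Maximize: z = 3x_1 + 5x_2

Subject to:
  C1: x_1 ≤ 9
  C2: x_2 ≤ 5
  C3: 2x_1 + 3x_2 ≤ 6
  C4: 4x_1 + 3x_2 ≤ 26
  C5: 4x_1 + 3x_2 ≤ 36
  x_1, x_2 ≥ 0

max z = 3x_1 + 5x_2

s.t.
  x_1 + s1 = 9
  x_2 + s2 = 5
  2x_1 + 3x_2 + s3 = 6
  4x_1 + 3x_2 + s4 = 26
  4x_1 + 3x_2 + s5 = 36
  x_1, x_2, s1, s2, s3, s4, s5 ≥ 0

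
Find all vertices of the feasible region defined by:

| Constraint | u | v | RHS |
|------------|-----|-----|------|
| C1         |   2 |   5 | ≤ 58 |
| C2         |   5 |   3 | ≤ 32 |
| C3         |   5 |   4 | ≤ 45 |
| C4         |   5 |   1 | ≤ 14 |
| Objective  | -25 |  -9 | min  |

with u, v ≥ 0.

(0, 0), (2.8, 0), (1, 9), (0, 10.67)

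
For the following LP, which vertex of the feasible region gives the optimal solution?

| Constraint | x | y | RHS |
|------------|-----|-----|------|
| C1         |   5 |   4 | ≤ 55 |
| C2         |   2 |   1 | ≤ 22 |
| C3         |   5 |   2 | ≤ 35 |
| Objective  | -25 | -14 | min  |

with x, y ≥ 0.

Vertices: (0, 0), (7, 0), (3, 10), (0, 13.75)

Evaluate the objective at each vertex of the feasible region:
  z(0, 0) = 0
  z(7, 0) = -175
  z(3, 10) = -215  ←
  z(0, 13.75) = -192.5
The minimum is at x = 3, y = 10.

(3, 10)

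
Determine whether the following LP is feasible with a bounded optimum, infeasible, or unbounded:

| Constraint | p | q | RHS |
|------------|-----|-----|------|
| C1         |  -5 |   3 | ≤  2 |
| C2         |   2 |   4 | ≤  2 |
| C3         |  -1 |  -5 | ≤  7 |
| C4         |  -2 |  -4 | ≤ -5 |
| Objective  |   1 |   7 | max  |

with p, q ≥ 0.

Infeasible (no feasible solution exists)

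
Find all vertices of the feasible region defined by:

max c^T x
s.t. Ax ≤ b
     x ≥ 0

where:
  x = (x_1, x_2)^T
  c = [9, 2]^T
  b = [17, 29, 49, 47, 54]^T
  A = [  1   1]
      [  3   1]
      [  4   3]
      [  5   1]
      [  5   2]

(0, 0), (9.4, 0), (9, 2), (7.6, 6.2), (0, 16.33)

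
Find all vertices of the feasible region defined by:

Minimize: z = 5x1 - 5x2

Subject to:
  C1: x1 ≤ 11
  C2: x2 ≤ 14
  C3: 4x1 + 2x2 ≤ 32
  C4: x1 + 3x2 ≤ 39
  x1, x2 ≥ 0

(0, 0), (8, 0), (1.8, 12.4), (0, 13)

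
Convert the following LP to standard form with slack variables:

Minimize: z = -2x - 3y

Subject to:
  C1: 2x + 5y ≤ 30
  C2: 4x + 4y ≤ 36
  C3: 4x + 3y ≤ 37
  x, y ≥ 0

min z = -2x - 3y

s.t.
  2x + 5y + s1 = 30
  4x + 4y + s2 = 36
  4x + 3y + s3 = 37
  x, y, s1, s2, s3 ≥ 0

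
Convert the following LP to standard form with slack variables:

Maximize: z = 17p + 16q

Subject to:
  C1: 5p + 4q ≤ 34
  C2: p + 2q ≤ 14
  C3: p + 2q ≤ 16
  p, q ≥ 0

max z = 17p + 16q

s.t.
  5p + 4q + s1 = 34
  p + 2q + s2 = 14
  p + 2q + s3 = 16
  p, q, s1, s2, s3 ≥ 0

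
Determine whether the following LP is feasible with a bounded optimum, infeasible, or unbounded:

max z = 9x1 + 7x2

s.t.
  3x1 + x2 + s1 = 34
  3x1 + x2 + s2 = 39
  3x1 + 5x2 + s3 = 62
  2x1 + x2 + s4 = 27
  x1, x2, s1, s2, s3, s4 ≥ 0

Feasible with a bounded optimal solution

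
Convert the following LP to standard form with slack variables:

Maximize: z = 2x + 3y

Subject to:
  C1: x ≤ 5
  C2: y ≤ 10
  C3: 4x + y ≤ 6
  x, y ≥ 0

max z = 2x + 3y

s.t.
  x + s1 = 5
  y + s2 = 10
  4x + y + s3 = 6
  x, y, s1, s2, s3 ≥ 0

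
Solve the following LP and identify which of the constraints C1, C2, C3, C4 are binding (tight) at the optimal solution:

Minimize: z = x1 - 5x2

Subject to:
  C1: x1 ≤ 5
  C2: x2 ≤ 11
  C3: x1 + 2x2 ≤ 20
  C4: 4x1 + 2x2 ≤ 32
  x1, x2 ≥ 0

At x1 = 0, x2 = 10, compute slack b - a·x for each constraint:
  C1: 5 − 0 = 5  (slack)
  C2: 11 − 10 = 1  (slack)
  C3: 20 − 20 = 0  (binding)
  C4: 32 − 20 = 12  (slack)

Optimal: x1 = 0, x2 = 10
Binding: C3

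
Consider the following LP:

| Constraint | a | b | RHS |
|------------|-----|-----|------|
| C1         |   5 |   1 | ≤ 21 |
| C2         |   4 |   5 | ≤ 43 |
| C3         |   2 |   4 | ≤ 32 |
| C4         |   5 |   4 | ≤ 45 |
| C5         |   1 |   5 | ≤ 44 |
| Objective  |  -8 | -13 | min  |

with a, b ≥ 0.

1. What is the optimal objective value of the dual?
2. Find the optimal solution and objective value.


1. -107
2. a = 2, b = 7, z = -107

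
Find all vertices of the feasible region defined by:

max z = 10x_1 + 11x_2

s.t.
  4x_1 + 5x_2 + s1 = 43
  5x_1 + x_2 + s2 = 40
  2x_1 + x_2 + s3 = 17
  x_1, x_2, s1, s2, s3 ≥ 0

(0, 0), (8, 0), (7.667, 1.667), (7, 3), (0, 8.6)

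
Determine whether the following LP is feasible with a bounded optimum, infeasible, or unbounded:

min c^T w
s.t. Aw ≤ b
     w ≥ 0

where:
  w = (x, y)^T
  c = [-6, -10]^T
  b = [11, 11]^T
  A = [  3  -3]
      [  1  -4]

Unbounded (objective can decrease without bound)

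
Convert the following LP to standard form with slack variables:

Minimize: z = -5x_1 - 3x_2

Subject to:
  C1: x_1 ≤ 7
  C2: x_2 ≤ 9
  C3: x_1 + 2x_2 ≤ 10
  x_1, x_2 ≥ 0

min z = -5x_1 - 3x_2

s.t.
  x_1 + s1 = 7
  x_2 + s2 = 9
  x_1 + 2x_2 + s3 = 10
  x_1, x_2, s1, s2, s3 ≥ 0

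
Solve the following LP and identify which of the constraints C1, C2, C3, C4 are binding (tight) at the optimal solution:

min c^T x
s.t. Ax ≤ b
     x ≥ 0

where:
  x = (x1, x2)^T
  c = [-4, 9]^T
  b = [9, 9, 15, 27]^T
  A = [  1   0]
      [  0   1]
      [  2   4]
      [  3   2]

At x1 = 7.5, x2 = 0, compute slack b - a·x for each constraint:
  C1: 9 − 7.5 = 1.5  (slack)
  C2: 9 − 0 = 9  (slack)
  C3: 15 − 15 = 0  (binding)
  C4: 27 − 22.5 = 4.5  (slack)

Optimal: x1 = 7.5, x2 = 0
Binding: C3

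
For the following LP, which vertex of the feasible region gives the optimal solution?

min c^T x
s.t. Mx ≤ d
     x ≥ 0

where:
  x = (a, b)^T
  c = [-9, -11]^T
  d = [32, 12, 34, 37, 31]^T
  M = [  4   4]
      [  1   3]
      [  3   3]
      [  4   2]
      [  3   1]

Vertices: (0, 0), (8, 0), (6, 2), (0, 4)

Evaluate the objective at each vertex of the feasible region:
  z(0, 0) = 0
  z(8, 0) = -72
  z(6, 2) = -76  ←
  z(0, 4) = -44
The minimum is at a = 6, b = 2.

(6, 2)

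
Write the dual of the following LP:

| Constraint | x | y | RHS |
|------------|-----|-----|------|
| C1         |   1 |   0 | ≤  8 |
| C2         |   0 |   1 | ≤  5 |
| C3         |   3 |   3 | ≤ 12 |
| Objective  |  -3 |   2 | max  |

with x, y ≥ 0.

Primal max cᵀx s.t. Ax ≤ b, x ≥ 0  →  Dual min bᵀy s.t. Aᵀy ≥ c, y ≥ 0.

Minimize: z = 8y1 + 5y2 + 12y3

Subject to:
  y1 + 3y3 ≥ -3
  y2 + 3y3 ≥ 2
  y1, y2, y3 ≥ 0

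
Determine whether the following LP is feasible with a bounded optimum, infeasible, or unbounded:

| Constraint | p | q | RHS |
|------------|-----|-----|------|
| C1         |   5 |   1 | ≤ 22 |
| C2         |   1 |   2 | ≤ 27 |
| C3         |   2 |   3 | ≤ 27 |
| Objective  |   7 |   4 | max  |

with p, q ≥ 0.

Feasible with a bounded optimal solution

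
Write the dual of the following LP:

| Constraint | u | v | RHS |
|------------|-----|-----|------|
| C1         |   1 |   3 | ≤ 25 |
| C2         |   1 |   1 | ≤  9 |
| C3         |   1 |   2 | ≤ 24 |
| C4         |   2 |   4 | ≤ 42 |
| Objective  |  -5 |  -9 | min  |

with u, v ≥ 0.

Primal min cᵀx s.t. Ax ≤ b, x ≥ 0  →  Dual max −bᵀy s.t. Aᵀy ≥ −c, y ≥ 0.

Maximize: z = -25y1 - 9y2 - 24y3 - 42y4

Subject to:
  y1 + y2 + y3 + 2y4 ≥ 5
  3y1 + y2 + 2y3 + 4y4 ≥ 9
  y1, y2, y3, y4 ≥ 0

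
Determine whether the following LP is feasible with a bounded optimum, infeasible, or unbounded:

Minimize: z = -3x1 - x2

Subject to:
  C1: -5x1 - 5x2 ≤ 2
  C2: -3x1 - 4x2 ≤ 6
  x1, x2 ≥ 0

Unbounded (objective can decrease without bound)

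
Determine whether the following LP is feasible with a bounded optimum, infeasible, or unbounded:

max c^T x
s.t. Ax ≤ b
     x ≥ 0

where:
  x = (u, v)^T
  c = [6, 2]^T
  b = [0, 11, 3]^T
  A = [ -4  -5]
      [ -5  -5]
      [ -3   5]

Unbounded (objective can increase without bound)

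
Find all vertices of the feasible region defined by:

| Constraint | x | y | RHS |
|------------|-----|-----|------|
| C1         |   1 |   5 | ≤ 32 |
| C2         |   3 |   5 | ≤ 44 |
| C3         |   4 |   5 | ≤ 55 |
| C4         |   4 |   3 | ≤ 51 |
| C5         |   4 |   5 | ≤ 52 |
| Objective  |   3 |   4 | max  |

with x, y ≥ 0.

(0, 0), (12.75, 0), (12.38, 0.5), (8, 4), (6, 5.2), (0, 6.4)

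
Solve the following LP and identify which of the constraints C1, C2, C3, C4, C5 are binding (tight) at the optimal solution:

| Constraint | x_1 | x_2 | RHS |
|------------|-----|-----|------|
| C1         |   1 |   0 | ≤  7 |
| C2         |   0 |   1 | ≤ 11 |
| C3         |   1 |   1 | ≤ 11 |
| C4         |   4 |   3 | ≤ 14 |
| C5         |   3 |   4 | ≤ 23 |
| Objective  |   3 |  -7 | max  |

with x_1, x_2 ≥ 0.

At x_1 = 3.5, x_2 = 0, compute slack b - a·x for each constraint:
  C1: 7 − 3.5 = 3.5  (slack)
  C2: 11 − 0 = 11  (slack)
  C3: 11 − 3.5 = 7.5  (slack)
  C4: 14 − 14 = 0  (binding)
  C5: 23 − 10.5 = 12.5  (slack)

Optimal: x_1 = 3.5, x_2 = 0
Binding: C4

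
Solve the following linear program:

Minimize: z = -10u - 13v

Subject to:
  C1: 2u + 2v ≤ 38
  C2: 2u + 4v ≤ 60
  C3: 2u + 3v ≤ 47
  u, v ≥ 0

Evaluate the objective at each vertex of the feasible region:
  z(0, 0) = 0
  z(19, 0) = -190
  z(10, 9) = -217  ←
  z(4, 13) = -209
  z(0, 15) = -195
The minimum is at u = 10, v = 9.

u = 10, v = 9, z = -217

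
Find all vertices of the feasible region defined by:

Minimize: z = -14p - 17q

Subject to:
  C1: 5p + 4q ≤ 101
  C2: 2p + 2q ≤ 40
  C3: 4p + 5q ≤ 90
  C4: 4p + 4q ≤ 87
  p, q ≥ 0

(0, 0), (20, 0), (10, 10), (0, 18)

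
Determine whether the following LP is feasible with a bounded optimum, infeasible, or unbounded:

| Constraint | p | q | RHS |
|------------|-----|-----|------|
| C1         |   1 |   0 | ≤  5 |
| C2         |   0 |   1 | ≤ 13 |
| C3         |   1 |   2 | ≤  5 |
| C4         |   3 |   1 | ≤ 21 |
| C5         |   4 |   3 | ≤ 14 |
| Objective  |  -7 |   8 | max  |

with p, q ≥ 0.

Feasible with a bounded optimal solution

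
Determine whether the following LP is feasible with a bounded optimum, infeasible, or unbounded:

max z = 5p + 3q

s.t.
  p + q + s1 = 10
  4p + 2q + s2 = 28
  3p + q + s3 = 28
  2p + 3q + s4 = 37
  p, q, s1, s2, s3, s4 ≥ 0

Feasible with a bounded optimal solution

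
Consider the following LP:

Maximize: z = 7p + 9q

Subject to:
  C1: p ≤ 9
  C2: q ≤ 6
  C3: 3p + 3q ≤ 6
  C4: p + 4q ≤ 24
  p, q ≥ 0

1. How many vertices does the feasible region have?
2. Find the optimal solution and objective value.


1. 3
2. p = 0, q = 2, z = 18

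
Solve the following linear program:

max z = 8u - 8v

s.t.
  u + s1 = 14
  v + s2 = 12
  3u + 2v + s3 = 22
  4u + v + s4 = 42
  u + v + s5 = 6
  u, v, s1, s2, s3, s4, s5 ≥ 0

Evaluate the objective at each vertex of the feasible region:
  z(0, 0) = 0
  z(6, 0) = 48  ←
  z(0, 6) = -48
The maximum is at u = 6, v = 0.

u = 6, v = 0, z = 48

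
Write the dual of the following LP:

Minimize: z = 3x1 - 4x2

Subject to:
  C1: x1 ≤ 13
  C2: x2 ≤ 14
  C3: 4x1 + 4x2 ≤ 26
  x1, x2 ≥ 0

Primal min cᵀx s.t. Ax ≤ b, x ≥ 0  →  Dual max −bᵀy s.t. Aᵀy ≥ −c, y ≥ 0.

Maximize: z = -13y1 - 14y2 - 26y3

Subject to:
  y1 + 4y3 ≥ -3
  y2 + 4y3 ≥ 4
  y1, y2, y3 ≥ 0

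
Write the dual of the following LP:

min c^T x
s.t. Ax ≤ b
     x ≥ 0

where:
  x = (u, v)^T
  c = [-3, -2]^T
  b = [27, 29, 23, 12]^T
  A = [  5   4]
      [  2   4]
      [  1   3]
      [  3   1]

Primal min cᵀx s.t. Ax ≤ b, x ≥ 0  →  Dual max −bᵀy s.t. Aᵀy ≥ −c, y ≥ 0.

Maximize: z = -27y1 - 29y2 - 23y3 - 12y4

Subject to:
  5y1 + 2y2 + y3 + 3y4 ≥ 3
  4y1 + 4y2 + 3y3 + y4 ≥ 2
  y1, y2, y3, y4 ≥ 0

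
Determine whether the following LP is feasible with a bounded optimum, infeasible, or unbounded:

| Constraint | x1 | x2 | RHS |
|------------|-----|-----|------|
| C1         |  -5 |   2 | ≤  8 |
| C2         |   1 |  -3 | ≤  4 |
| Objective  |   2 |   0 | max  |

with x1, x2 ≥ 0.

Unbounded (objective can increase without bound)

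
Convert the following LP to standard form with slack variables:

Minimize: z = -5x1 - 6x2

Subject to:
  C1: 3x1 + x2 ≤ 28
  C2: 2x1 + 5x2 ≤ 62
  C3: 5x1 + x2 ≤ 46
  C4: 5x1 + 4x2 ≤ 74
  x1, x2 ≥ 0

min z = -5x1 - 6x2

s.t.
  3x1 + x2 + s1 = 28
  2x1 + 5x2 + s2 = 62
  5x1 + x2 + s3 = 46
  5x1 + 4x2 + s4 = 74
  x1, x2, s1, s2, s3, s4 ≥ 0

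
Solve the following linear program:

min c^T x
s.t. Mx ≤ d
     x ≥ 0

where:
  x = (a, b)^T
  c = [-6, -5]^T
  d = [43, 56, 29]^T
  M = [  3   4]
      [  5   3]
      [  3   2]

Evaluate the objective at each vertex of the feasible region:
  z(0, 0) = 0
  z(9.667, 0) = -58
  z(5, 7) = -65  ←
  z(0, 10.75) = -53.75
The minimum is at a = 5, b = 7.

a = 5, b = 7, z = -65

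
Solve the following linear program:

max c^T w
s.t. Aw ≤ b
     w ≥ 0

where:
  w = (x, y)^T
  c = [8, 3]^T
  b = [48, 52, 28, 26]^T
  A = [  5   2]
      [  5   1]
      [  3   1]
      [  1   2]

Evaluate the objective at each vertex of the feasible region:
  z(0, 0) = 0
  z(9.333, 0) = 74.67
  z(8, 4) = 76  ←
  z(5.5, 10.25) = 74.75
  z(0, 13) = 39
The maximum is at x = 8, y = 4.

x = 8, y = 4, z = 76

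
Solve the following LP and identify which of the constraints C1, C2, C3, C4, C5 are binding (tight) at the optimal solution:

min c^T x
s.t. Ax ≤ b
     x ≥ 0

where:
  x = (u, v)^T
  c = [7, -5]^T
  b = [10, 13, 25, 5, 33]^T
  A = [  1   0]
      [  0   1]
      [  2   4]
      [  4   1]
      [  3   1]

At u = 0, v = 5, compute slack b - a·x for each constraint:
  C1: 10 − 0 = 10  (slack)
  C2: 13 − 5 = 8  (slack)
  C3: 25 − 20 = 5  (slack)
  C4: 5 − 5 = 0  (binding)
  C5: 33 − 5 = 28  (slack)

Optimal: u = 0, v = 5
Binding: C4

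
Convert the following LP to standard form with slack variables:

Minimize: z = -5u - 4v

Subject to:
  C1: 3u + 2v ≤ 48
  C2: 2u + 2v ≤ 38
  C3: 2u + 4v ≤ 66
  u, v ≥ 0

min z = -5u - 4v

s.t.
  3u + 2v + s1 = 48
  2u + 2v + s2 = 38
  2u + 4v + s3 = 66
  u, v, s1, s2, s3 ≥ 0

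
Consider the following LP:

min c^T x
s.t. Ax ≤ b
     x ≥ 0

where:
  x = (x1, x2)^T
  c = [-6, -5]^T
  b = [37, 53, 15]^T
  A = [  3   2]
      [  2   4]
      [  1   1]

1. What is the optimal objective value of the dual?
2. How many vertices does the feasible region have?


1. -82
2. 5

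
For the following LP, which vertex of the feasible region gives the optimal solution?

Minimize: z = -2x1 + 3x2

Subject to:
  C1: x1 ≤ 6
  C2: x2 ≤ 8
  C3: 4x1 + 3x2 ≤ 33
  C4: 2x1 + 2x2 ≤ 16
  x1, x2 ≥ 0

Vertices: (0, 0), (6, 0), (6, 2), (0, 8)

Evaluate the objective at each vertex of the feasible region:
  z(0, 0) = 0
  z(6, 0) = -12  ←
  z(6, 2) = -6
  z(0, 8) = 24
The minimum is at x1 = 6, x2 = 0.

(6, 0)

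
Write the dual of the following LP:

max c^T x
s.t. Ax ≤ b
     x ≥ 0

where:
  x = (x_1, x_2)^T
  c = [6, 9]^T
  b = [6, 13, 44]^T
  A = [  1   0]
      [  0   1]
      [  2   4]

Primal max cᵀx s.t. Ax ≤ b, x ≥ 0  →  Dual min bᵀy s.t. Aᵀy ≥ c, y ≥ 0.

Minimize: z = 6y1 + 13y2 + 44y3

Subject to:
  y1 + 2y3 ≥ 6
  y2 + 4y3 ≥ 9
  y1, y2, y3 ≥ 0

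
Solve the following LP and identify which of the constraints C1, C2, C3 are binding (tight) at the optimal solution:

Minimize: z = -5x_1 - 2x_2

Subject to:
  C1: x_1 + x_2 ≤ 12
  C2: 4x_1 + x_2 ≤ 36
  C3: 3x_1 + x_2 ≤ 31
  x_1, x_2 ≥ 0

At x_1 = 8, x_2 = 4, compute slack b - a·x for each constraint:
  C1: 12 − 12 = 0  (binding)
  C2: 36 − 36 = 0  (binding)
  C3: 31 − 28 = 3  (slack)

Optimal: x_1 = 8, x_2 = 4
Binding: C1, C2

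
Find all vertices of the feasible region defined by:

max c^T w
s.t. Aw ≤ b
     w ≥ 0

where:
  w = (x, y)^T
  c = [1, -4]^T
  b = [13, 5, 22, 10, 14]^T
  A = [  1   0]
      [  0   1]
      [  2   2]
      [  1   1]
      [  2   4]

(0, 0), (7, 0), (0, 3.5)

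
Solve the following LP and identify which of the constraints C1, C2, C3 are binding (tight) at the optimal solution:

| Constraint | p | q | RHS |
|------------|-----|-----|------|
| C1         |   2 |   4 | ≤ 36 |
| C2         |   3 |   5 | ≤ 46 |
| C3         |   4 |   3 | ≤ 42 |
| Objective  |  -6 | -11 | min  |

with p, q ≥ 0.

At p = 2, q = 8, compute slack b - a·x for each constraint:
  C1: 36 − 36 = 0  (binding)
  C2: 46 − 46 = 0  (binding)
  C3: 42 − 32 = 10  (slack)

Optimal: p = 2, q = 8
Binding: C1, C2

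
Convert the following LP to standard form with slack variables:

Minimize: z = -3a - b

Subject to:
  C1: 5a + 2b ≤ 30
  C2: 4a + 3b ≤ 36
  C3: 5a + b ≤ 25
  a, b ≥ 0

min z = -3a - b

s.t.
  5a + 2b + s1 = 30
  4a + 3b + s2 = 36
  5a + b + s3 = 25
  a, b, s1, s2, s3 ≥ 0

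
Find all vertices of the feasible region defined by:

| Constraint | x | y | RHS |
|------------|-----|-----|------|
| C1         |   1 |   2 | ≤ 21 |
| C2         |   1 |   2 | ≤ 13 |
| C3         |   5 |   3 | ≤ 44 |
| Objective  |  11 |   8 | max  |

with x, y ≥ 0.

(0, 0), (8.8, 0), (7, 3), (0, 6.5)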